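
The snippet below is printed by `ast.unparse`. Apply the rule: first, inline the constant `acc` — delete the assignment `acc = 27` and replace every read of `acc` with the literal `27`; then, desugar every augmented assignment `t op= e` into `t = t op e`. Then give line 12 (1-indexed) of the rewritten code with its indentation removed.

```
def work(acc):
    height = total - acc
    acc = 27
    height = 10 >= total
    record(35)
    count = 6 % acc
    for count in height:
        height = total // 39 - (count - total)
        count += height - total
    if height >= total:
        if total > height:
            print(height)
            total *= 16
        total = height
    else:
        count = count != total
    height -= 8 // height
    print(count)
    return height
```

total = total * 16

Transformed code:
def work(acc):
    height = total - 27
    height = 10 >= total
    record(35)
    count = 6 % 27
    for count in height:
        height = total // 39 - (count - total)
        count = count + (height - total)
    if height >= total:
        if total > height:
            print(height)
            total = total * 16
        total = height
    else:
        count = count != total
    height = height - 8 // height
    print(count)
    return height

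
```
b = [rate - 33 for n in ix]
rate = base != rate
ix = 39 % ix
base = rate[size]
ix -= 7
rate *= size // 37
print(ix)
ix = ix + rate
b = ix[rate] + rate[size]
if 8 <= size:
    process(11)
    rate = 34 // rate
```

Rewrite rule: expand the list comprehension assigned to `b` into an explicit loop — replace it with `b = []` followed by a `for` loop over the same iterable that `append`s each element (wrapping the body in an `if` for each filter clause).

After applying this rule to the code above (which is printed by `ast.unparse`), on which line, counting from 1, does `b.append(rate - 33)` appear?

3

Transformed code:
b = []
for n in ix:
    b.append(rate - 33)
rate = base != rate
ix = 39 % ix
base = rate[size]
ix -= 7
rate *= size // 37
print(ix)
ix = ix + rate
b = ix[rate] + rate[size]
if 8 <= size:
    process(11)
    rate = 34 // rate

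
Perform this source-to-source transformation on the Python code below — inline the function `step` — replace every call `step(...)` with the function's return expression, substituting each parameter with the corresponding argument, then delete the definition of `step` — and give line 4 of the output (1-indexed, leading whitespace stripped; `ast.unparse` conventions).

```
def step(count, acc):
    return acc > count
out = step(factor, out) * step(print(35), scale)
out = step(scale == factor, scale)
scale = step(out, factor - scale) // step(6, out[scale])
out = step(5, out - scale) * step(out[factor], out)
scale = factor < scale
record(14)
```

Transformed code:
out = (out > factor) * (scale > print(35))
out = scale > (scale == factor)
scale = (factor - scale > out) // (out[scale] > 6)
out = (out - scale > 5) * (out > out[factor])
scale = factor < scale
record(14)

out = (out - scale > 5) * (out > out[factor])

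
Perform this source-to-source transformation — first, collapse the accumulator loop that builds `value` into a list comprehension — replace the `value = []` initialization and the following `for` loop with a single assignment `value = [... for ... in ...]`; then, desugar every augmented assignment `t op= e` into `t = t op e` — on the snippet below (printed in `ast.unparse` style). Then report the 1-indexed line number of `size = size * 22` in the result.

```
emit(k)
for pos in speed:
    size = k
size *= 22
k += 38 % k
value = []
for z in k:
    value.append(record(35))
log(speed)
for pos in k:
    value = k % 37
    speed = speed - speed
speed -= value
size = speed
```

Transformed code:
emit(k)
for pos in speed:
    size = k
size = size * 22
k = k + 38 % k
value = [record(35) for z in k]
log(speed)
for pos in k:
    value = k % 37
    speed = speed - speed
speed = speed - value
size = speed

4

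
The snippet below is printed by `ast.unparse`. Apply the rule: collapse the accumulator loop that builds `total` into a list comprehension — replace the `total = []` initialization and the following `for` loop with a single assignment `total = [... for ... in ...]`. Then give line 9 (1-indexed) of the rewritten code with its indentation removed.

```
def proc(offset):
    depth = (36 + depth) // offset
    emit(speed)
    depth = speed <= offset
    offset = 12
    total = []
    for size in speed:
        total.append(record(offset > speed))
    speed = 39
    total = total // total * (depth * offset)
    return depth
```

Transformed code:
def proc(offset):
    depth = (36 + depth) // offset
    emit(speed)
    depth = speed <= offset
    offset = 12
    total = [record(offset > speed) for size in speed]
    speed = 39
    total = total // total * (depth * offset)
    return depth

return depth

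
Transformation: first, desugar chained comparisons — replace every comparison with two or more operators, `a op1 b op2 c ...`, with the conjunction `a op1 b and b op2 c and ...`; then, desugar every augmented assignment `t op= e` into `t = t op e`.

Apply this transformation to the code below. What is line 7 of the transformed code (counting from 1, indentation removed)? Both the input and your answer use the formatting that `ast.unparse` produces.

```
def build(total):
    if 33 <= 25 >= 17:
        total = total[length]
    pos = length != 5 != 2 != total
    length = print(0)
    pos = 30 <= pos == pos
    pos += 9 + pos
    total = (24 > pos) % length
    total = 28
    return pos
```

Transformed code:
def build(total):
    if 33 <= 25 and 25 >= 17:
        total = total[length]
    pos = length != 5 and 5 != 2 and (2 != total)
    length = print(0)
    pos = 30 <= pos and pos == pos
    pos = pos + (9 + pos)
    total = (24 > pos) % length
    total = 28
    return pos

pos = pos + (9 + pos)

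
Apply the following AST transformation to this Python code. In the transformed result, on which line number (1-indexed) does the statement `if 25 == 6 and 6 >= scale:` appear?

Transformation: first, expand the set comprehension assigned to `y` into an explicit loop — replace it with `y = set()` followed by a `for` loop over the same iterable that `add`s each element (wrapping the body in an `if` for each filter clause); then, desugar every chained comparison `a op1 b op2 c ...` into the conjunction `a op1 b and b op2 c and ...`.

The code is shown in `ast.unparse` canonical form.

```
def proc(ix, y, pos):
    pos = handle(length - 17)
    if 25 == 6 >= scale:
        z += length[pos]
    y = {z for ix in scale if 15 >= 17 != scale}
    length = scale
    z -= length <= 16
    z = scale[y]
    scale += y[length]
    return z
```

Transformed code:
def proc(ix, y, pos):
    pos = handle(length - 17)
    if 25 == 6 and 6 >= scale:
        z += length[pos]
    y = set()
    for ix in scale:
        if 15 >= 17 and 17 != scale:
            y.add(z)
    length = scale
    z -= length <= 16
    z = scale[y]
    scale += y[length]
    return z

3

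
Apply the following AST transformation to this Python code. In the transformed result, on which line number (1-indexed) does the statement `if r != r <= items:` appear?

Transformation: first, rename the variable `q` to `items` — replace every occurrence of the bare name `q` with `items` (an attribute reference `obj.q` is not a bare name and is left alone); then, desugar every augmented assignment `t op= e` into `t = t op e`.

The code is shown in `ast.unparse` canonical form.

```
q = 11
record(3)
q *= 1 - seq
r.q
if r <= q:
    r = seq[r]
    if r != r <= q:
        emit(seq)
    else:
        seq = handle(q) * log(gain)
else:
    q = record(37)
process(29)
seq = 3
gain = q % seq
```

Transformed code:
items = 11
record(3)
items = items * (1 - seq)
r.q
if r <= items:
    r = seq[r]
    if r != r <= items:
        emit(seq)
    else:
        seq = handle(items) * log(gain)
else:
    items = record(37)
process(29)
seq = 3
gain = items % seq

7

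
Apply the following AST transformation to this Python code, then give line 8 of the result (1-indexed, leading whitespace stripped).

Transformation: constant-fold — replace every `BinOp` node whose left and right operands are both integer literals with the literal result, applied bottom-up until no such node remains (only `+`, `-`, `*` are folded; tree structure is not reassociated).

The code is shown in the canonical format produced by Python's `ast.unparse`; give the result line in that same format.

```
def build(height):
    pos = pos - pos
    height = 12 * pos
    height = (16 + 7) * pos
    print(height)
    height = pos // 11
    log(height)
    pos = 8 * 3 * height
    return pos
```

Transformed code:
def build(height):
    pos = pos - pos
    height = 12 * pos
    height = 23 * pos
    print(height)
    height = pos // 11
    log(height)
    pos = 24 * height
    return pos

pos = 24 * height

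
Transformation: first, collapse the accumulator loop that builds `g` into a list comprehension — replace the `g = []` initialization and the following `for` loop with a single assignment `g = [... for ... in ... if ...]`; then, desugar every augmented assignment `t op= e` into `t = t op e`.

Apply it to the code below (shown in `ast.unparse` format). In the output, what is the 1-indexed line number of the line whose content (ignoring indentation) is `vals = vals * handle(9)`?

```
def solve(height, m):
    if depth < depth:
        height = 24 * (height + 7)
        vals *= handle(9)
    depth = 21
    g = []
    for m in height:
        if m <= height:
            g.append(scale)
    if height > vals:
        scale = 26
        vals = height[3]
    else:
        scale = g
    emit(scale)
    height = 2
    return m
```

4

Transformed code:
def solve(height, m):
    if depth < depth:
        height = 24 * (height + 7)
        vals = vals * handle(9)
    depth = 21
    g = [scale for m in height if m <= height]
    if height > vals:
        scale = 26
        vals = height[3]
    else:
        scale = g
    emit(scale)
    height = 2
    return m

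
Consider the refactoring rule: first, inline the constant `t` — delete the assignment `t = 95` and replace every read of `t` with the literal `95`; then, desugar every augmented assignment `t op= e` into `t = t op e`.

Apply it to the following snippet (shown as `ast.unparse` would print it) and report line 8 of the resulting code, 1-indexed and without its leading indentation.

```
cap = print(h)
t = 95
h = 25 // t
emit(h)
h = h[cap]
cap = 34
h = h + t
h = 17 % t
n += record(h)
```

Transformed code:
cap = print(h)
h = 25 // 95
emit(h)
h = h[cap]
cap = 34
h = h + 95
h = 17 % 95
n = n + record(h)

n = n + record(h)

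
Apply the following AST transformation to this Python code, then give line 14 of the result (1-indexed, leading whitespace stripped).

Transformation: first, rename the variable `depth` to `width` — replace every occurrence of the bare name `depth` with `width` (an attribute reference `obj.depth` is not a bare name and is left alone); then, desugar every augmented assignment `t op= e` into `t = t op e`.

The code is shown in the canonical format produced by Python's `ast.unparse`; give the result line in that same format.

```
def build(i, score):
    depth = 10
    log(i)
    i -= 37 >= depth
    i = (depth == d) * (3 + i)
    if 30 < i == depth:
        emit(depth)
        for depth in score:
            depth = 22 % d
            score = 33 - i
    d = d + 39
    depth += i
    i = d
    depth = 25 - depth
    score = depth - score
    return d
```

Transformed code:
def build(i, score):
    width = 10
    log(i)
    i = i - (37 >= width)
    i = (width == d) * (3 + i)
    if 30 < i == width:
        emit(width)
        for width in score:
            width = 22 % d
            score = 33 - i
    d = d + 39
    width = width + i
    i = d
    width = 25 - width
    score = width - score
    return d

width = 25 - width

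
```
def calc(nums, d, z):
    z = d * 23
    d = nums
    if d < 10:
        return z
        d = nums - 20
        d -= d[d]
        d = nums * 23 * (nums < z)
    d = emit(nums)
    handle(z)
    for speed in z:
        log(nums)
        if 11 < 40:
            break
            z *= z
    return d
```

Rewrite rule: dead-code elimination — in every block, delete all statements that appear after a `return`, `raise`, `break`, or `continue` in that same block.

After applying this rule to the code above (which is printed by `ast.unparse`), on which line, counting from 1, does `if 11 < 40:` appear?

Transformed code:
def calc(nums, d, z):
    z = d * 23
    d = nums
    if d < 10:
        return z
    d = emit(nums)
    handle(z)
    for speed in z:
        log(nums)
        if 11 < 40:
            break
    return d

10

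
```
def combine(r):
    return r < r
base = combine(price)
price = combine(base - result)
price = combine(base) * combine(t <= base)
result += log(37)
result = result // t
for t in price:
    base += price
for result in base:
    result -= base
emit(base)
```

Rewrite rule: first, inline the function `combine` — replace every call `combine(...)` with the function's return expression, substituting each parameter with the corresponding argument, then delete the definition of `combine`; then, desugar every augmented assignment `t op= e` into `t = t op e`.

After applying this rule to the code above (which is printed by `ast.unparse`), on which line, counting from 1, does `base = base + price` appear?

Transformed code:
base = price < price
price = base - result < base - result
price = (base < base) * ((t <= base) < (t <= base))
result = result + log(37)
result = result // t
for t in price:
    base = base + price
for result in base:
    result = result - base
emit(base)

7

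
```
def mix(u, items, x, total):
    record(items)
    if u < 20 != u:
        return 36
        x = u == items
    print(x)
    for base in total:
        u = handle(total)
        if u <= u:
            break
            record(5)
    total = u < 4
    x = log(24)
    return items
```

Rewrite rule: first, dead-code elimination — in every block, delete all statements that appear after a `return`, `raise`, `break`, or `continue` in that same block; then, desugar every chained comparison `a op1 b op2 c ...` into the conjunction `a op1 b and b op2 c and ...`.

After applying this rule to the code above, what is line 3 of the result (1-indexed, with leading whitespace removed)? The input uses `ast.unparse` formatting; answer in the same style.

Transformed code:
def mix(u, items, x, total):
    record(items)
    if u < 20 and 20 != u:
        return 36
    print(x)
    for base in total:
        u = handle(total)
        if u <= u:
            break
    total = u < 4
    x = log(24)
    return items

if u < 20 and 20 != u:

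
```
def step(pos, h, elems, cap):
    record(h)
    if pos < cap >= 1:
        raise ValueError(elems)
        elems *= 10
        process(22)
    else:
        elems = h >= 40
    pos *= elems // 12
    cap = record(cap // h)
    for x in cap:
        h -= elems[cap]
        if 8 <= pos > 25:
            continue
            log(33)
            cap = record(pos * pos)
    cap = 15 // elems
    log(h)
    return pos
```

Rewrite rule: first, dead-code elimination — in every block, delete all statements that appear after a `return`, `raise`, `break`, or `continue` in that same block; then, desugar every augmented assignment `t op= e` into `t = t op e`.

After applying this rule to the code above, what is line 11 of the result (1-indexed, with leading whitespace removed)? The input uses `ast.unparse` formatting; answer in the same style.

Transformed code:
def step(pos, h, elems, cap):
    record(h)
    if pos < cap >= 1:
        raise ValueError(elems)
    else:
        elems = h >= 40
    pos = pos * (elems // 12)
    cap = record(cap // h)
    for x in cap:
        h = h - elems[cap]
        if 8 <= pos > 25:
            continue
    cap = 15 // elems
    log(h)
    return pos

if 8 <= pos > 25:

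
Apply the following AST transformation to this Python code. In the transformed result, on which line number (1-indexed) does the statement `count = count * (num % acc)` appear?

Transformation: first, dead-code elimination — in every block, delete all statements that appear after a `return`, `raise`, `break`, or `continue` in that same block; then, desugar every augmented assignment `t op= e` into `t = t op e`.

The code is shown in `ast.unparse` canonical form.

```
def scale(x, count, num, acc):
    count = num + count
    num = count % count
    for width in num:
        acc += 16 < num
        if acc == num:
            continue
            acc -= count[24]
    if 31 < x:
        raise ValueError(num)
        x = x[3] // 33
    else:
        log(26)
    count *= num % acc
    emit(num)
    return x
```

Transformed code:
def scale(x, count, num, acc):
    count = num + count
    num = count % count
    for width in num:
        acc = acc + (16 < num)
        if acc == num:
            continue
    if 31 < x:
        raise ValueError(num)
    else:
        log(26)
    count = count * (num % acc)
    emit(num)
    return x

12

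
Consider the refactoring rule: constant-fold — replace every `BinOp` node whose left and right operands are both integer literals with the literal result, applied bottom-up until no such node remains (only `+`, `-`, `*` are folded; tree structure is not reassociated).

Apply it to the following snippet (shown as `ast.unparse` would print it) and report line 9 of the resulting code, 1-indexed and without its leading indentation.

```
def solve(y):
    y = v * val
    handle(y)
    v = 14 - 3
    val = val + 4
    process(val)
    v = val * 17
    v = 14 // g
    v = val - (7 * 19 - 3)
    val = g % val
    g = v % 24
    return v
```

Transformed code:
def solve(y):
    y = v * val
    handle(y)
    v = 11
    val = val + 4
    process(val)
    v = val * 17
    v = 14 // g
    v = val - 130
    val = g % val
    g = v % 24
    return v

v = val - 130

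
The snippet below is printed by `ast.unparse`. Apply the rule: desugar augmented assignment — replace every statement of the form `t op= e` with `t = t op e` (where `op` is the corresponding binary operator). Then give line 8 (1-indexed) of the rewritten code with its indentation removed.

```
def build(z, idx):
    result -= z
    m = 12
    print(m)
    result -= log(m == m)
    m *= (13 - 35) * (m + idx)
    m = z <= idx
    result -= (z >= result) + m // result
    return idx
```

Transformed code:
def build(z, idx):
    result = result - z
    m = 12
    print(m)
    result = result - log(m == m)
    m = m * ((13 - 35) * (m + idx))
    m = z <= idx
    result = result - ((z >= result) + m // result)
    return idx

result = result - ((z >= result) + m // result)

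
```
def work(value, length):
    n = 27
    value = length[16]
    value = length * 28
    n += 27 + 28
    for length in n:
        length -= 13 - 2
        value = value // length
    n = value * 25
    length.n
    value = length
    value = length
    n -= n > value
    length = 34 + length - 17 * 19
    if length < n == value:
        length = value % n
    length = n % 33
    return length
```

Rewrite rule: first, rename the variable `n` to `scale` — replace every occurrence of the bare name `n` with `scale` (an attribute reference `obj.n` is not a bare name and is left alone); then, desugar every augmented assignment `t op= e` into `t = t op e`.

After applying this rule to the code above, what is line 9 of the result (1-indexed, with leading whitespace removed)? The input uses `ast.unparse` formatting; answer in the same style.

scale = value * 25

Transformed code:
def work(value, length):
    scale = 27
    value = length[16]
    value = length * 28
    scale = scale + (27 + 28)
    for length in scale:
        length = length - (13 - 2)
        value = value // length
    scale = value * 25
    length.n
    value = length
    value = length
    scale = scale - (scale > value)
    length = 34 + length - 17 * 19
    if length < scale == value:
        length = value % scale
    length = scale % 33
    return length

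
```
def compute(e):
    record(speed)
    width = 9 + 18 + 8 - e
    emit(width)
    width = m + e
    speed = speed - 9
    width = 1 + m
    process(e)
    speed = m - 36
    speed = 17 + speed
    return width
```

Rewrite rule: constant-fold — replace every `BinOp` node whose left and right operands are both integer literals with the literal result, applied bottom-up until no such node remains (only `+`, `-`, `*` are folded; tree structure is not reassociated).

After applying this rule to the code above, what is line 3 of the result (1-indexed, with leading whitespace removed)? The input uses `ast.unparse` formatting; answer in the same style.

width = 35 - e

Transformed code:
def compute(e):
    record(speed)
    width = 35 - e
    emit(width)
    width = m + e
    speed = speed - 9
    width = 1 + m
    process(e)
    speed = m - 36
    speed = 17 + speed
    return width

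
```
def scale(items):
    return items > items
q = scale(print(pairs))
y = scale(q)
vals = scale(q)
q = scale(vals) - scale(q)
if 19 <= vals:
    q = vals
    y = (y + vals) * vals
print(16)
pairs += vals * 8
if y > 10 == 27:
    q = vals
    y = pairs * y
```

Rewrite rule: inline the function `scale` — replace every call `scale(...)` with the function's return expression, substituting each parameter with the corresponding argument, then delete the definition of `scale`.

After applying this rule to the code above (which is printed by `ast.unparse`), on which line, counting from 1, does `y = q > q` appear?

2

Transformed code:
q = print(pairs) > print(pairs)
y = q > q
vals = q > q
q = (vals > vals) - (q > q)
if 19 <= vals:
    q = vals
    y = (y + vals) * vals
print(16)
pairs += vals * 8
if y > 10 == 27:
    q = vals
    y = pairs * y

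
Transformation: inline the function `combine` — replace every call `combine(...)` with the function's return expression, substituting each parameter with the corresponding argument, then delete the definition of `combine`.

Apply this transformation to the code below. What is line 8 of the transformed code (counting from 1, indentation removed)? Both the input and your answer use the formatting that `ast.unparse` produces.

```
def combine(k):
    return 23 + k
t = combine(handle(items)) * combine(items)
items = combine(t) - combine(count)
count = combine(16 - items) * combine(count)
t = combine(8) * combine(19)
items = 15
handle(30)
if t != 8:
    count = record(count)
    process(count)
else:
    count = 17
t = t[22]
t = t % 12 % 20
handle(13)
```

count = record(count)

Transformed code:
t = (23 + handle(items)) * (23 + items)
items = 23 + t - (23 + count)
count = (23 + (16 - items)) * (23 + count)
t = (23 + 8) * (23 + 19)
items = 15
handle(30)
if t != 8:
    count = record(count)
    process(count)
else:
    count = 17
t = t[22]
t = t % 12 % 20
handle(13)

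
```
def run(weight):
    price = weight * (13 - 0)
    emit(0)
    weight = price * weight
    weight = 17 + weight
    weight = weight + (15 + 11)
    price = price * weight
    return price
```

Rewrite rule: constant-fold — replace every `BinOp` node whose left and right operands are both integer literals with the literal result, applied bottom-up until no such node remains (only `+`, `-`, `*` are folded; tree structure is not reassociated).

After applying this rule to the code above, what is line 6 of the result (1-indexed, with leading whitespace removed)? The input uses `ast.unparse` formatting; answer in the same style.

weight = weight + 26

Transformed code:
def run(weight):
    price = weight * 13
    emit(0)
    weight = price * weight
    weight = 17 + weight
    weight = weight + 26
    price = price * weight
    return price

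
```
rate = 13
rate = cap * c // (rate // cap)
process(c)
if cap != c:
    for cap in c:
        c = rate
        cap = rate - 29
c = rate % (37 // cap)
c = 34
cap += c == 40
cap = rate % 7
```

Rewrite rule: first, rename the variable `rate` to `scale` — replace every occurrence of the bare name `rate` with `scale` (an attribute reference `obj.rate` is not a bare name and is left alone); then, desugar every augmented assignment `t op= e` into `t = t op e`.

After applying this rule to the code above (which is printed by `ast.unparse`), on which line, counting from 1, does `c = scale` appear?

6

Transformed code:
scale = 13
scale = cap * c // (scale // cap)
process(c)
if cap != c:
    for cap in c:
        c = scale
        cap = scale - 29
c = scale % (37 // cap)
c = 34
cap = cap + (c == 40)
cap = scale % 7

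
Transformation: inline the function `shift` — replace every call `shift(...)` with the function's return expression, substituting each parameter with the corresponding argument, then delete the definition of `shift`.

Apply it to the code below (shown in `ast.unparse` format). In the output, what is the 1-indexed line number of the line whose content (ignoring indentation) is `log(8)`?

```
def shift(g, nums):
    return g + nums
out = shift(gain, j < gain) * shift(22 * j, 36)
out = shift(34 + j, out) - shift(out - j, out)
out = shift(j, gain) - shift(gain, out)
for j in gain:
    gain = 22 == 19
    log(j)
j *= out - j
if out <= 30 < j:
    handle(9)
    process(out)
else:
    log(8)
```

12

Transformed code:
out = (gain + (j < gain)) * (22 * j + 36)
out = 34 + j + out - (out - j + out)
out = j + gain - (gain + out)
for j in gain:
    gain = 22 == 19
    log(j)
j *= out - j
if out <= 30 < j:
    handle(9)
    process(out)
else:
    log(8)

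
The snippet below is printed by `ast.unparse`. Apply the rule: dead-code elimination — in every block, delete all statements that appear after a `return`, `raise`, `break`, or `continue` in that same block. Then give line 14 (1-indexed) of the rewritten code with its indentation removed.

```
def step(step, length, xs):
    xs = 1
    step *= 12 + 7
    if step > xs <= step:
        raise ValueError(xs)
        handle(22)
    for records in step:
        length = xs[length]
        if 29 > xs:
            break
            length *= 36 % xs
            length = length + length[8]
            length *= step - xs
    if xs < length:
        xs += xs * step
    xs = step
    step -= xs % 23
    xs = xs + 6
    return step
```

xs = xs + 6

Transformed code:
def step(step, length, xs):
    xs = 1
    step *= 12 + 7
    if step > xs <= step:
        raise ValueError(xs)
    for records in step:
        length = xs[length]
        if 29 > xs:
            break
    if xs < length:
        xs += xs * step
    xs = step
    step -= xs % 23
    xs = xs + 6
    return step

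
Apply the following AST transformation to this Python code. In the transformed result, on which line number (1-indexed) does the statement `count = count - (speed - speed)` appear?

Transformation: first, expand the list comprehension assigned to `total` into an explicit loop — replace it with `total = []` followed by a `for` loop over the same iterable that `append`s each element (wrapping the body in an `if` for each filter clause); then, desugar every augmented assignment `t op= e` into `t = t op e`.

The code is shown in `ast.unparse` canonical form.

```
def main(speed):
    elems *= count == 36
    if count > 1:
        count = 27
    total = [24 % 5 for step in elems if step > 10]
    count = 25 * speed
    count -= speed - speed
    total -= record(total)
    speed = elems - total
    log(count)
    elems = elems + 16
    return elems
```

10

Transformed code:
def main(speed):
    elems = elems * (count == 36)
    if count > 1:
        count = 27
    total = []
    for step in elems:
        if step > 10:
            total.append(24 % 5)
    count = 25 * speed
    count = count - (speed - speed)
    total = total - record(total)
    speed = elems - total
    log(count)
    elems = elems + 16
    return elems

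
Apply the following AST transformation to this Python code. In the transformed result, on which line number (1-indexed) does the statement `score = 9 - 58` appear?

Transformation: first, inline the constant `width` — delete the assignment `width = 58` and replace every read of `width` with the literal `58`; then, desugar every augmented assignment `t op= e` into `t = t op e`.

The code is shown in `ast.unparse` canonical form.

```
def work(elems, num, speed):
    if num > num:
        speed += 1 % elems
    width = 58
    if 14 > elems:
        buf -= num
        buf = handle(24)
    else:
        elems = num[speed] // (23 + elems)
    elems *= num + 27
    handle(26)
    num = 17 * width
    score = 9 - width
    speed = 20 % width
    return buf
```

12

Transformed code:
def work(elems, num, speed):
    if num > num:
        speed = speed + 1 % elems
    if 14 > elems:
        buf = buf - num
        buf = handle(24)
    else:
        elems = num[speed] // (23 + elems)
    elems = elems * (num + 27)
    handle(26)
    num = 17 * 58
    score = 9 - 58
    speed = 20 % 58
    return buf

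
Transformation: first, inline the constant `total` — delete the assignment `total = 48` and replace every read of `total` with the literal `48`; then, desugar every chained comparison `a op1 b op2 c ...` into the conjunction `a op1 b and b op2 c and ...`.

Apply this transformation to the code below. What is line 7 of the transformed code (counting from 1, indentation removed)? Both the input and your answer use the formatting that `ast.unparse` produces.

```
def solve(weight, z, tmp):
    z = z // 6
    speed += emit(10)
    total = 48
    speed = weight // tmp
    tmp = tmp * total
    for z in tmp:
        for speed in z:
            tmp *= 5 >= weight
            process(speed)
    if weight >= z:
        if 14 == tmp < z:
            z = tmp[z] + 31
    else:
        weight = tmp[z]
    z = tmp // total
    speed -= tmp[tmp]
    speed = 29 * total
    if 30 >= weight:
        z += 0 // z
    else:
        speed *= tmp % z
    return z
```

for speed in z:

Transformed code:
def solve(weight, z, tmp):
    z = z // 6
    speed += emit(10)
    speed = weight // tmp
    tmp = tmp * 48
    for z in tmp:
        for speed in z:
            tmp *= 5 >= weight
            process(speed)
    if weight >= z:
        if 14 == tmp and tmp < z:
            z = tmp[z] + 31
    else:
        weight = tmp[z]
    z = tmp // 48
    speed -= tmp[tmp]
    speed = 29 * 48
    if 30 >= weight:
        z += 0 // z
    else:
        speed *= tmp % z
    return z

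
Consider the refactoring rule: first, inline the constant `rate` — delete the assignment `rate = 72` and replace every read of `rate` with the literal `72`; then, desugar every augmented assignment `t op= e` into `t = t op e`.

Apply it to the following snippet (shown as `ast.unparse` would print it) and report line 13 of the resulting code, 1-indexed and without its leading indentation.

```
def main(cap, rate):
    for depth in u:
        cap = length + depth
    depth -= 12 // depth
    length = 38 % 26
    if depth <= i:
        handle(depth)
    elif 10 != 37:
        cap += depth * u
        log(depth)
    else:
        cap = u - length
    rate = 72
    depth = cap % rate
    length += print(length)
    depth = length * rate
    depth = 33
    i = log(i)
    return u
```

Transformed code:
def main(cap, rate):
    for depth in u:
        cap = length + depth
    depth = depth - 12 // depth
    length = 38 % 26
    if depth <= i:
        handle(depth)
    elif 10 != 37:
        cap = cap + depth * u
        log(depth)
    else:
        cap = u - length
    depth = cap % 72
    length = length + print(length)
    depth = length * 72
    depth = 33
    i = log(i)
    return u

depth = cap % 72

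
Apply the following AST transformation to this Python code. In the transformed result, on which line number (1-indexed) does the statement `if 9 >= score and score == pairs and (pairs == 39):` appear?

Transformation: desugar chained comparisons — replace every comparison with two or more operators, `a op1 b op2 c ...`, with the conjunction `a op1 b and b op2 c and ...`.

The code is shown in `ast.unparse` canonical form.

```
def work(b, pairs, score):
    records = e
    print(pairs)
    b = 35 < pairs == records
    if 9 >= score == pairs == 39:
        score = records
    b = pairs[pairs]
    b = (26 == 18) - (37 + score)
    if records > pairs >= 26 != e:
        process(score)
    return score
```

Transformed code:
def work(b, pairs, score):
    records = e
    print(pairs)
    b = 35 < pairs and pairs == records
    if 9 >= score and score == pairs and (pairs == 39):
        score = records
    b = pairs[pairs]
    b = (26 == 18) - (37 + score)
    if records > pairs and pairs >= 26 and (26 != e):
        process(score)
    return score

5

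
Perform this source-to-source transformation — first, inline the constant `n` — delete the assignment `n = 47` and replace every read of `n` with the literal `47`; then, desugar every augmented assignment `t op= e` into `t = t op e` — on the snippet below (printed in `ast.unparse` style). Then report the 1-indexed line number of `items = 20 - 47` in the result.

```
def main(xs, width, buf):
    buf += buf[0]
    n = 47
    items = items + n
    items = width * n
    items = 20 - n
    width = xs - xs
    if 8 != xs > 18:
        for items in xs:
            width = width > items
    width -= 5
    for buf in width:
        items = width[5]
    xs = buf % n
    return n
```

Transformed code:
def main(xs, width, buf):
    buf = buf + buf[0]
    items = items + 47
    items = width * 47
    items = 20 - 47
    width = xs - xs
    if 8 != xs > 18:
        for items in xs:
            width = width > items
    width = width - 5
    for buf in width:
        items = width[5]
    xs = buf % 47
    return 47

5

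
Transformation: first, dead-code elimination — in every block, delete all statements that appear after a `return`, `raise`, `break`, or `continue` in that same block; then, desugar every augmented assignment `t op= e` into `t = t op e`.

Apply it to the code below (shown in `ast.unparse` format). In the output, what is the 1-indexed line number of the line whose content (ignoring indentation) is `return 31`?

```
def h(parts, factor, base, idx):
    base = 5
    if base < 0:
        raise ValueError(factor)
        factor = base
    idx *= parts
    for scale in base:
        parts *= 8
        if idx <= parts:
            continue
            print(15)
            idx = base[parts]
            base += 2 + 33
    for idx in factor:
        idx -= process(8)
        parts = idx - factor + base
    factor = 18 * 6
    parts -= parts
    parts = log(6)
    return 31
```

16

Transformed code:
def h(parts, factor, base, idx):
    base = 5
    if base < 0:
        raise ValueError(factor)
    idx = idx * parts
    for scale in base:
        parts = parts * 8
        if idx <= parts:
            continue
    for idx in factor:
        idx = idx - process(8)
        parts = idx - factor + base
    factor = 18 * 6
    parts = parts - parts
    parts = log(6)
    return 31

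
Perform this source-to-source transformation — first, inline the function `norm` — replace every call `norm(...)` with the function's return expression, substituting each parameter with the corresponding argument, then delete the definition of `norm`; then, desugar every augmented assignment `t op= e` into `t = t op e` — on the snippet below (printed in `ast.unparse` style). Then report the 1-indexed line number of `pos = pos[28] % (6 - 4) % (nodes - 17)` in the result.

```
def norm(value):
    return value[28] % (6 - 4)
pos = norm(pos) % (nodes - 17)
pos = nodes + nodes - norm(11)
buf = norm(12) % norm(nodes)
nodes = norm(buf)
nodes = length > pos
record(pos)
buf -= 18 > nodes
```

1

Transformed code:
pos = pos[28] % (6 - 4) % (nodes - 17)
pos = nodes + nodes - 11[28] % (6 - 4)
buf = 12[28] % (6 - 4) % (nodes[28] % (6 - 4))
nodes = buf[28] % (6 - 4)
nodes = length > pos
record(pos)
buf = buf - (18 > nodes)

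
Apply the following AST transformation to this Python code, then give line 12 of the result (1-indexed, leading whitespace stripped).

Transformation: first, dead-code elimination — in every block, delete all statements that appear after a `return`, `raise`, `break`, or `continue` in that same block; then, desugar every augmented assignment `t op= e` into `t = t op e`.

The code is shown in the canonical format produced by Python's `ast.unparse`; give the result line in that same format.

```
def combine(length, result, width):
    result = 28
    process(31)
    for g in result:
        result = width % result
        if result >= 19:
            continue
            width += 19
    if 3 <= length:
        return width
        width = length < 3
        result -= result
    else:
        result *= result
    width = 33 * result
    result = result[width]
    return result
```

width = 33 * result

Transformed code:
def combine(length, result, width):
    result = 28
    process(31)
    for g in result:
        result = width % result
        if result >= 19:
            continue
    if 3 <= length:
        return width
    else:
        result = result * result
    width = 33 * result
    result = result[width]
    return result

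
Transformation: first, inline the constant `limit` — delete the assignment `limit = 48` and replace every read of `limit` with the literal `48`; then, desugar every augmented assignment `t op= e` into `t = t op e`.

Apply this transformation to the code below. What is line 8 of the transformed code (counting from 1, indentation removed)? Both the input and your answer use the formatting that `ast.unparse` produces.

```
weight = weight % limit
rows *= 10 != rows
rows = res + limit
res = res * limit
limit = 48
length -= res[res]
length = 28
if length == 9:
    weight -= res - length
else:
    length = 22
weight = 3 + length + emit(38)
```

weight = weight - (res - length)

Transformed code:
weight = weight % 48
rows = rows * (10 != rows)
rows = res + 48
res = res * 48
length = length - res[res]
length = 28
if length == 9:
    weight = weight - (res - length)
else:
    length = 22
weight = 3 + length + emit(38)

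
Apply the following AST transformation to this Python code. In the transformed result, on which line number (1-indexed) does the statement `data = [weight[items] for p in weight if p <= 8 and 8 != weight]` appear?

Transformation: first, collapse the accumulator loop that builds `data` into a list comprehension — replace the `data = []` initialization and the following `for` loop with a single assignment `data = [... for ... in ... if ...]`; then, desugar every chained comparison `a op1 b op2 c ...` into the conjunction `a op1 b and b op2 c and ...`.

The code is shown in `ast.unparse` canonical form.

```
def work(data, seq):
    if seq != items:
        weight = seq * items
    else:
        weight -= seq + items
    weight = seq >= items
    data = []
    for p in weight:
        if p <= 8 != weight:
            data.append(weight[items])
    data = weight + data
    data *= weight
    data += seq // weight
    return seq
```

7

Transformed code:
def work(data, seq):
    if seq != items:
        weight = seq * items
    else:
        weight -= seq + items
    weight = seq >= items
    data = [weight[items] for p in weight if p <= 8 and 8 != weight]
    data = weight + data
    data *= weight
    data += seq // weight
    return seq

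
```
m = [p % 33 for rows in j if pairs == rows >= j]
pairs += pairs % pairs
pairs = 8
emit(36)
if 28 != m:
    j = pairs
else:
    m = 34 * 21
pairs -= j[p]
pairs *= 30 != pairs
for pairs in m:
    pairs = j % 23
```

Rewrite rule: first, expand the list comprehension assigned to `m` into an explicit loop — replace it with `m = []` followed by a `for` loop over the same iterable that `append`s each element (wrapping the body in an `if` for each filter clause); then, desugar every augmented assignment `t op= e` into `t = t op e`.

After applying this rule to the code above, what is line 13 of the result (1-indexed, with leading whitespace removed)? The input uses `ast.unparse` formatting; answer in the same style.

Transformed code:
m = []
for rows in j:
    if pairs == rows >= j:
        m.append(p % 33)
pairs = pairs + pairs % pairs
pairs = 8
emit(36)
if 28 != m:
    j = pairs
else:
    m = 34 * 21
pairs = pairs - j[p]
pairs = pairs * (30 != pairs)
for pairs in m:
    pairs = j % 23

pairs = pairs * (30 != pairs)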